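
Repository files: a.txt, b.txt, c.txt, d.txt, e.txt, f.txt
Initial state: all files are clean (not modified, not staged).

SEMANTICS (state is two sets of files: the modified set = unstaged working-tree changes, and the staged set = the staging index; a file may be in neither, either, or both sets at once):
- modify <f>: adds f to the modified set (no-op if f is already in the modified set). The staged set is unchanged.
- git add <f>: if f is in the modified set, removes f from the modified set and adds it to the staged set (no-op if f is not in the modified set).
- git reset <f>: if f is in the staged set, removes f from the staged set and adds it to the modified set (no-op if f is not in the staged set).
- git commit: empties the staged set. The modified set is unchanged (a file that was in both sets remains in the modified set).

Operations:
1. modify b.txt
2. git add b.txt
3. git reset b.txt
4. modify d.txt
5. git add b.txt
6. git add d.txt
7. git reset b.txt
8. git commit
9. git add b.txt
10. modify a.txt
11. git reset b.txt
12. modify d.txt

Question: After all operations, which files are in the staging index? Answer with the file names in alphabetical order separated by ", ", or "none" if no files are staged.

After op 1 (modify b.txt): modified={b.txt} staged={none}
After op 2 (git add b.txt): modified={none} staged={b.txt}
After op 3 (git reset b.txt): modified={b.txt} staged={none}
After op 4 (modify d.txt): modified={b.txt, d.txt} staged={none}
After op 5 (git add b.txt): modified={d.txt} staged={b.txt}
After op 6 (git add d.txt): modified={none} staged={b.txt, d.txt}
After op 7 (git reset b.txt): modified={b.txt} staged={d.txt}
After op 8 (git commit): modified={b.txt} staged={none}
After op 9 (git add b.txt): modified={none} staged={b.txt}
After op 10 (modify a.txt): modified={a.txt} staged={b.txt}
After op 11 (git reset b.txt): modified={a.txt, b.txt} staged={none}
After op 12 (modify d.txt): modified={a.txt, b.txt, d.txt} staged={none}

Answer: none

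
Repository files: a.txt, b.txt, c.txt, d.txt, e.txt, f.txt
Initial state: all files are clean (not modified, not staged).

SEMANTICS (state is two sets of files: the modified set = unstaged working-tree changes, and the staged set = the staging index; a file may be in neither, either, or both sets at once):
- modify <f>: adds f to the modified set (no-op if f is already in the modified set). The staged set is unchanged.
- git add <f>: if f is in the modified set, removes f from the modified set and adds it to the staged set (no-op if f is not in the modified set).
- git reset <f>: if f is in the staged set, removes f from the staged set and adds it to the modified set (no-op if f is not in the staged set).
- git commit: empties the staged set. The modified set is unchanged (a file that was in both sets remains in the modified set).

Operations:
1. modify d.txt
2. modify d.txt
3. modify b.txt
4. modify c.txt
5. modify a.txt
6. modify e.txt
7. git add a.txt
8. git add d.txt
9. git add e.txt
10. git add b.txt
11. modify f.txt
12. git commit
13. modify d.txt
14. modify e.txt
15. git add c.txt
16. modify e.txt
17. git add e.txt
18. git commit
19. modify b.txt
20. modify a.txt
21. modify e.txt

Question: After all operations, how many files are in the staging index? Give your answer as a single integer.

After op 1 (modify d.txt): modified={d.txt} staged={none}
After op 2 (modify d.txt): modified={d.txt} staged={none}
After op 3 (modify b.txt): modified={b.txt, d.txt} staged={none}
After op 4 (modify c.txt): modified={b.txt, c.txt, d.txt} staged={none}
After op 5 (modify a.txt): modified={a.txt, b.txt, c.txt, d.txt} staged={none}
After op 6 (modify e.txt): modified={a.txt, b.txt, c.txt, d.txt, e.txt} staged={none}
After op 7 (git add a.txt): modified={b.txt, c.txt, d.txt, e.txt} staged={a.txt}
After op 8 (git add d.txt): modified={b.txt, c.txt, e.txt} staged={a.txt, d.txt}
After op 9 (git add e.txt): modified={b.txt, c.txt} staged={a.txt, d.txt, e.txt}
After op 10 (git add b.txt): modified={c.txt} staged={a.txt, b.txt, d.txt, e.txt}
After op 11 (modify f.txt): modified={c.txt, f.txt} staged={a.txt, b.txt, d.txt, e.txt}
After op 12 (git commit): modified={c.txt, f.txt} staged={none}
After op 13 (modify d.txt): modified={c.txt, d.txt, f.txt} staged={none}
After op 14 (modify e.txt): modified={c.txt, d.txt, e.txt, f.txt} staged={none}
After op 15 (git add c.txt): modified={d.txt, e.txt, f.txt} staged={c.txt}
After op 16 (modify e.txt): modified={d.txt, e.txt, f.txt} staged={c.txt}
After op 17 (git add e.txt): modified={d.txt, f.txt} staged={c.txt, e.txt}
After op 18 (git commit): modified={d.txt, f.txt} staged={none}
After op 19 (modify b.txt): modified={b.txt, d.txt, f.txt} staged={none}
After op 20 (modify a.txt): modified={a.txt, b.txt, d.txt, f.txt} staged={none}
After op 21 (modify e.txt): modified={a.txt, b.txt, d.txt, e.txt, f.txt} staged={none}
Final staged set: {none} -> count=0

Answer: 0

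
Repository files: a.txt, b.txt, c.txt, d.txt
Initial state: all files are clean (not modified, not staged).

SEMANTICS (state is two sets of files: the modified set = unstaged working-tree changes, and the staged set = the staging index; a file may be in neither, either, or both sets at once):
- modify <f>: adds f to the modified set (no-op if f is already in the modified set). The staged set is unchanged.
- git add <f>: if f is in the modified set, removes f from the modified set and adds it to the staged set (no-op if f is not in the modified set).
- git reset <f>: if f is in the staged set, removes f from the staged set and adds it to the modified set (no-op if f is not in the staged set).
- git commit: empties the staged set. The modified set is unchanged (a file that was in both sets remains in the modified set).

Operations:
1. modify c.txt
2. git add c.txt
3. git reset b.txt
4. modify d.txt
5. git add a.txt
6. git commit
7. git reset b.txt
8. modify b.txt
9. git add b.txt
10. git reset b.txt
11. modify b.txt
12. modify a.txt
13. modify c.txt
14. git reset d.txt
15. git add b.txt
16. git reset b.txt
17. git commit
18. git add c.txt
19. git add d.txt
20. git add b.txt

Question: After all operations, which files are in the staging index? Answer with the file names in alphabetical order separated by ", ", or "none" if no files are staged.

Answer: b.txt, c.txt, d.txt

Derivation:
After op 1 (modify c.txt): modified={c.txt} staged={none}
After op 2 (git add c.txt): modified={none} staged={c.txt}
After op 3 (git reset b.txt): modified={none} staged={c.txt}
After op 4 (modify d.txt): modified={d.txt} staged={c.txt}
After op 5 (git add a.txt): modified={d.txt} staged={c.txt}
After op 6 (git commit): modified={d.txt} staged={none}
After op 7 (git reset b.txt): modified={d.txt} staged={none}
After op 8 (modify b.txt): modified={b.txt, d.txt} staged={none}
After op 9 (git add b.txt): modified={d.txt} staged={b.txt}
After op 10 (git reset b.txt): modified={b.txt, d.txt} staged={none}
After op 11 (modify b.txt): modified={b.txt, d.txt} staged={none}
After op 12 (modify a.txt): modified={a.txt, b.txt, d.txt} staged={none}
After op 13 (modify c.txt): modified={a.txt, b.txt, c.txt, d.txt} staged={none}
After op 14 (git reset d.txt): modified={a.txt, b.txt, c.txt, d.txt} staged={none}
After op 15 (git add b.txt): modified={a.txt, c.txt, d.txt} staged={b.txt}
After op 16 (git reset b.txt): modified={a.txt, b.txt, c.txt, d.txt} staged={none}
After op 17 (git commit): modified={a.txt, b.txt, c.txt, d.txt} staged={none}
After op 18 (git add c.txt): modified={a.txt, b.txt, d.txt} staged={c.txt}
After op 19 (git add d.txt): modified={a.txt, b.txt} staged={c.txt, d.txt}
After op 20 (git add b.txt): modified={a.txt} staged={b.txt, c.txt, d.txt}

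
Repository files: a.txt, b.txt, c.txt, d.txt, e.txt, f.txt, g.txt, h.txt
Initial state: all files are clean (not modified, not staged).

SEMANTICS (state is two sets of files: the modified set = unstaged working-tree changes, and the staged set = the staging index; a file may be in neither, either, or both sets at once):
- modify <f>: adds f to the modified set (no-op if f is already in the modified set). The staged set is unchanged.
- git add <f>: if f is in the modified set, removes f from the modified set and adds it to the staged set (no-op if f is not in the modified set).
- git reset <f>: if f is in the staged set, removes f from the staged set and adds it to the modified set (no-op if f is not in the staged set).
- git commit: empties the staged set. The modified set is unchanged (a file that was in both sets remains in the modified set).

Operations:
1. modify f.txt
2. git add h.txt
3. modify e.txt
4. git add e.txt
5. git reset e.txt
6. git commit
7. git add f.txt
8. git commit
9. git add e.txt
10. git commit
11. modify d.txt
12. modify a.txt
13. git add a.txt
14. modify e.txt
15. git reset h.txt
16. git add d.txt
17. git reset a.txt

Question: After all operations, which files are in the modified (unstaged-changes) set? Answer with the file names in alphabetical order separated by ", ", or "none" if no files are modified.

Answer: a.txt, e.txt

Derivation:
After op 1 (modify f.txt): modified={f.txt} staged={none}
After op 2 (git add h.txt): modified={f.txt} staged={none}
After op 3 (modify e.txt): modified={e.txt, f.txt} staged={none}
After op 4 (git add e.txt): modified={f.txt} staged={e.txt}
After op 5 (git reset e.txt): modified={e.txt, f.txt} staged={none}
After op 6 (git commit): modified={e.txt, f.txt} staged={none}
After op 7 (git add f.txt): modified={e.txt} staged={f.txt}
After op 8 (git commit): modified={e.txt} staged={none}
After op 9 (git add e.txt): modified={none} staged={e.txt}
After op 10 (git commit): modified={none} staged={none}
After op 11 (modify d.txt): modified={d.txt} staged={none}
After op 12 (modify a.txt): modified={a.txt, d.txt} staged={none}
After op 13 (git add a.txt): modified={d.txt} staged={a.txt}
After op 14 (modify e.txt): modified={d.txt, e.txt} staged={a.txt}
After op 15 (git reset h.txt): modified={d.txt, e.txt} staged={a.txt}
After op 16 (git add d.txt): modified={e.txt} staged={a.txt, d.txt}
After op 17 (git reset a.txt): modified={a.txt, e.txt} staged={d.txt}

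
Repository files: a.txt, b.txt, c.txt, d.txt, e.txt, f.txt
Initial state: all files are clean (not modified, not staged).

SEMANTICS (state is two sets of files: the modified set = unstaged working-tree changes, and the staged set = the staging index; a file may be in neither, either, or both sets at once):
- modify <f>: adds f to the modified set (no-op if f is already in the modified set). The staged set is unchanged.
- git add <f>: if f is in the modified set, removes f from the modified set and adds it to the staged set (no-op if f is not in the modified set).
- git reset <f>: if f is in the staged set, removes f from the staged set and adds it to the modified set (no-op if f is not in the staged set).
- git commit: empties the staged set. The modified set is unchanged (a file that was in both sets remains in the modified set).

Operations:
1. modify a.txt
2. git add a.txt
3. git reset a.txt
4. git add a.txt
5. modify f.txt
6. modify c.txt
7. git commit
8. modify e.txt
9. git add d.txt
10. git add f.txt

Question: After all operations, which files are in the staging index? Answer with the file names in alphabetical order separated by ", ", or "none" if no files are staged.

After op 1 (modify a.txt): modified={a.txt} staged={none}
After op 2 (git add a.txt): modified={none} staged={a.txt}
After op 3 (git reset a.txt): modified={a.txt} staged={none}
After op 4 (git add a.txt): modified={none} staged={a.txt}
After op 5 (modify f.txt): modified={f.txt} staged={a.txt}
After op 6 (modify c.txt): modified={c.txt, f.txt} staged={a.txt}
After op 7 (git commit): modified={c.txt, f.txt} staged={none}
After op 8 (modify e.txt): modified={c.txt, e.txt, f.txt} staged={none}
After op 9 (git add d.txt): modified={c.txt, e.txt, f.txt} staged={none}
After op 10 (git add f.txt): modified={c.txt, e.txt} staged={f.txt}

Answer: f.txt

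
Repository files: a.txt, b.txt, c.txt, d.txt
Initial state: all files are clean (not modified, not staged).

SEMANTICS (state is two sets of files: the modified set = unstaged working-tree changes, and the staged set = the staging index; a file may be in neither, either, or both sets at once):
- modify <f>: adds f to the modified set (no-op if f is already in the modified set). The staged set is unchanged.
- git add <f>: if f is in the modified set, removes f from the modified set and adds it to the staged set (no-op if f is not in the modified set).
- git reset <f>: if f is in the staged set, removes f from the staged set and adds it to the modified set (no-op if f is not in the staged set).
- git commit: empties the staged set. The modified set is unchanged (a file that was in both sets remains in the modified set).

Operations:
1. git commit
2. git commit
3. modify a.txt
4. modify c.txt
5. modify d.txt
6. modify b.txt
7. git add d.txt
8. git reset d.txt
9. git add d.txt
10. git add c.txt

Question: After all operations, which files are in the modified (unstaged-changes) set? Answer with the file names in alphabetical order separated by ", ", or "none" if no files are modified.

Answer: a.txt, b.txt

Derivation:
After op 1 (git commit): modified={none} staged={none}
After op 2 (git commit): modified={none} staged={none}
After op 3 (modify a.txt): modified={a.txt} staged={none}
After op 4 (modify c.txt): modified={a.txt, c.txt} staged={none}
After op 5 (modify d.txt): modified={a.txt, c.txt, d.txt} staged={none}
After op 6 (modify b.txt): modified={a.txt, b.txt, c.txt, d.txt} staged={none}
After op 7 (git add d.txt): modified={a.txt, b.txt, c.txt} staged={d.txt}
After op 8 (git reset d.txt): modified={a.txt, b.txt, c.txt, d.txt} staged={none}
After op 9 (git add d.txt): modified={a.txt, b.txt, c.txt} staged={d.txt}
After op 10 (git add c.txt): modified={a.txt, b.txt} staged={c.txt, d.txt}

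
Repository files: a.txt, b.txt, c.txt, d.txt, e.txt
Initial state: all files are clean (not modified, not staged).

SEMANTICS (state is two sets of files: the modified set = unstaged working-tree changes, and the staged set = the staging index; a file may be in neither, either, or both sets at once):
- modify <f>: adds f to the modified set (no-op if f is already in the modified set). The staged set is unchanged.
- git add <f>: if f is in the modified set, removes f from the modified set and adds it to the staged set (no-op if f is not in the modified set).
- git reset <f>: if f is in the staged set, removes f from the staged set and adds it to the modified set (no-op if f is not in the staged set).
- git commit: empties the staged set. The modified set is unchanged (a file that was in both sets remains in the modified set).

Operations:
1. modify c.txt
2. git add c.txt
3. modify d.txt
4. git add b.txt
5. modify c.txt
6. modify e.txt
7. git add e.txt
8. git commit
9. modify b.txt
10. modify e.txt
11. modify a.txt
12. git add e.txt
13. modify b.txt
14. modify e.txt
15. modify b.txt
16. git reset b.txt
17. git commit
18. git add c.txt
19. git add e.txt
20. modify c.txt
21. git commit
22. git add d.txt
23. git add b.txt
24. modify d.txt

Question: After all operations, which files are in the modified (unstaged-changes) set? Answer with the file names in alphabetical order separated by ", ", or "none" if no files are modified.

Answer: a.txt, c.txt, d.txt

Derivation:
After op 1 (modify c.txt): modified={c.txt} staged={none}
After op 2 (git add c.txt): modified={none} staged={c.txt}
After op 3 (modify d.txt): modified={d.txt} staged={c.txt}
After op 4 (git add b.txt): modified={d.txt} staged={c.txt}
After op 5 (modify c.txt): modified={c.txt, d.txt} staged={c.txt}
After op 6 (modify e.txt): modified={c.txt, d.txt, e.txt} staged={c.txt}
After op 7 (git add e.txt): modified={c.txt, d.txt} staged={c.txt, e.txt}
After op 8 (git commit): modified={c.txt, d.txt} staged={none}
After op 9 (modify b.txt): modified={b.txt, c.txt, d.txt} staged={none}
After op 10 (modify e.txt): modified={b.txt, c.txt, d.txt, e.txt} staged={none}
After op 11 (modify a.txt): modified={a.txt, b.txt, c.txt, d.txt, e.txt} staged={none}
After op 12 (git add e.txt): modified={a.txt, b.txt, c.txt, d.txt} staged={e.txt}
After op 13 (modify b.txt): modified={a.txt, b.txt, c.txt, d.txt} staged={e.txt}
After op 14 (modify e.txt): modified={a.txt, b.txt, c.txt, d.txt, e.txt} staged={e.txt}
After op 15 (modify b.txt): modified={a.txt, b.txt, c.txt, d.txt, e.txt} staged={e.txt}
After op 16 (git reset b.txt): modified={a.txt, b.txt, c.txt, d.txt, e.txt} staged={e.txt}
After op 17 (git commit): modified={a.txt, b.txt, c.txt, d.txt, e.txt} staged={none}
After op 18 (git add c.txt): modified={a.txt, b.txt, d.txt, e.txt} staged={c.txt}
After op 19 (git add e.txt): modified={a.txt, b.txt, d.txt} staged={c.txt, e.txt}
After op 20 (modify c.txt): modified={a.txt, b.txt, c.txt, d.txt} staged={c.txt, e.txt}
After op 21 (git commit): modified={a.txt, b.txt, c.txt, d.txt} staged={none}
After op 22 (git add d.txt): modified={a.txt, b.txt, c.txt} staged={d.txt}
After op 23 (git add b.txt): modified={a.txt, c.txt} staged={b.txt, d.txt}
After op 24 (modify d.txt): modified={a.txt, c.txt, d.txt} staged={b.txt, d.txt}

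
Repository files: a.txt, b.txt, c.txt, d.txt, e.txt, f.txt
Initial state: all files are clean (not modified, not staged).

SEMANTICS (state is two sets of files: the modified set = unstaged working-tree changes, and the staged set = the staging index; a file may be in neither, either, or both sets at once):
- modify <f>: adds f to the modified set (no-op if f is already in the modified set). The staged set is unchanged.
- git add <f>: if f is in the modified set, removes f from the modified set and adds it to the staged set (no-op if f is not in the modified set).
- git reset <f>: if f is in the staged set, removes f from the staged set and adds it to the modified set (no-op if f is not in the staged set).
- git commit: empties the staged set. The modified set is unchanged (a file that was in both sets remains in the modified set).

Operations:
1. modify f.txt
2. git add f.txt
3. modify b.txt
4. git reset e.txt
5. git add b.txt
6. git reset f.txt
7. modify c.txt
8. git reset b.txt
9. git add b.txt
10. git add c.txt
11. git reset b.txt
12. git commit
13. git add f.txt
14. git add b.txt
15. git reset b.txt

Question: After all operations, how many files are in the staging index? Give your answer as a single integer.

Answer: 1

Derivation:
After op 1 (modify f.txt): modified={f.txt} staged={none}
After op 2 (git add f.txt): modified={none} staged={f.txt}
After op 3 (modify b.txt): modified={b.txt} staged={f.txt}
After op 4 (git reset e.txt): modified={b.txt} staged={f.txt}
After op 5 (git add b.txt): modified={none} staged={b.txt, f.txt}
After op 6 (git reset f.txt): modified={f.txt} staged={b.txt}
After op 7 (modify c.txt): modified={c.txt, f.txt} staged={b.txt}
After op 8 (git reset b.txt): modified={b.txt, c.txt, f.txt} staged={none}
After op 9 (git add b.txt): modified={c.txt, f.txt} staged={b.txt}
After op 10 (git add c.txt): modified={f.txt} staged={b.txt, c.txt}
After op 11 (git reset b.txt): modified={b.txt, f.txt} staged={c.txt}
After op 12 (git commit): modified={b.txt, f.txt} staged={none}
After op 13 (git add f.txt): modified={b.txt} staged={f.txt}
After op 14 (git add b.txt): modified={none} staged={b.txt, f.txt}
After op 15 (git reset b.txt): modified={b.txt} staged={f.txt}
Final staged set: {f.txt} -> count=1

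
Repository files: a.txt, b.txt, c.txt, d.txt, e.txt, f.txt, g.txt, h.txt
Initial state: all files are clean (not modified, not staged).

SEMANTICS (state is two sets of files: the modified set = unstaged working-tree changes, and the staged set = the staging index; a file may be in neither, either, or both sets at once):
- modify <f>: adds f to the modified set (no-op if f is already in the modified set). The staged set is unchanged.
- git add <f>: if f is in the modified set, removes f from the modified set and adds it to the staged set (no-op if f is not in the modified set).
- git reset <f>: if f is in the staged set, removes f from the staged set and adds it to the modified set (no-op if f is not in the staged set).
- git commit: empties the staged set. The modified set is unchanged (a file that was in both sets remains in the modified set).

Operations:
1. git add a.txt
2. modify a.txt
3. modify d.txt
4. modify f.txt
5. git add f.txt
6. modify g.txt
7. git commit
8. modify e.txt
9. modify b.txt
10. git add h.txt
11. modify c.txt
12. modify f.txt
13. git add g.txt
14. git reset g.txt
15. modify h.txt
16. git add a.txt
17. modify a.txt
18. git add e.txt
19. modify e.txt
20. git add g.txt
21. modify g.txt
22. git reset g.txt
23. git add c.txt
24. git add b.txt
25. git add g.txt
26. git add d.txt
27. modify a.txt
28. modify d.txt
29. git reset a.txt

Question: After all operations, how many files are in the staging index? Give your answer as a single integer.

After op 1 (git add a.txt): modified={none} staged={none}
After op 2 (modify a.txt): modified={a.txt} staged={none}
After op 3 (modify d.txt): modified={a.txt, d.txt} staged={none}
After op 4 (modify f.txt): modified={a.txt, d.txt, f.txt} staged={none}
After op 5 (git add f.txt): modified={a.txt, d.txt} staged={f.txt}
After op 6 (modify g.txt): modified={a.txt, d.txt, g.txt} staged={f.txt}
After op 7 (git commit): modified={a.txt, d.txt, g.txt} staged={none}
After op 8 (modify e.txt): modified={a.txt, d.txt, e.txt, g.txt} staged={none}
After op 9 (modify b.txt): modified={a.txt, b.txt, d.txt, e.txt, g.txt} staged={none}
After op 10 (git add h.txt): modified={a.txt, b.txt, d.txt, e.txt, g.txt} staged={none}
After op 11 (modify c.txt): modified={a.txt, b.txt, c.txt, d.txt, e.txt, g.txt} staged={none}
After op 12 (modify f.txt): modified={a.txt, b.txt, c.txt, d.txt, e.txt, f.txt, g.txt} staged={none}
After op 13 (git add g.txt): modified={a.txt, b.txt, c.txt, d.txt, e.txt, f.txt} staged={g.txt}
After op 14 (git reset g.txt): modified={a.txt, b.txt, c.txt, d.txt, e.txt, f.txt, g.txt} staged={none}
After op 15 (modify h.txt): modified={a.txt, b.txt, c.txt, d.txt, e.txt, f.txt, g.txt, h.txt} staged={none}
After op 16 (git add a.txt): modified={b.txt, c.txt, d.txt, e.txt, f.txt, g.txt, h.txt} staged={a.txt}
After op 17 (modify a.txt): modified={a.txt, b.txt, c.txt, d.txt, e.txt, f.txt, g.txt, h.txt} staged={a.txt}
After op 18 (git add e.txt): modified={a.txt, b.txt, c.txt, d.txt, f.txt, g.txt, h.txt} staged={a.txt, e.txt}
After op 19 (modify e.txt): modified={a.txt, b.txt, c.txt, d.txt, e.txt, f.txt, g.txt, h.txt} staged={a.txt, e.txt}
After op 20 (git add g.txt): modified={a.txt, b.txt, c.txt, d.txt, e.txt, f.txt, h.txt} staged={a.txt, e.txt, g.txt}
After op 21 (modify g.txt): modified={a.txt, b.txt, c.txt, d.txt, e.txt, f.txt, g.txt, h.txt} staged={a.txt, e.txt, g.txt}
After op 22 (git reset g.txt): modified={a.txt, b.txt, c.txt, d.txt, e.txt, f.txt, g.txt, h.txt} staged={a.txt, e.txt}
After op 23 (git add c.txt): modified={a.txt, b.txt, d.txt, e.txt, f.txt, g.txt, h.txt} staged={a.txt, c.txt, e.txt}
After op 24 (git add b.txt): modified={a.txt, d.txt, e.txt, f.txt, g.txt, h.txt} staged={a.txt, b.txt, c.txt, e.txt}
After op 25 (git add g.txt): modified={a.txt, d.txt, e.txt, f.txt, h.txt} staged={a.txt, b.txt, c.txt, e.txt, g.txt}
After op 26 (git add d.txt): modified={a.txt, e.txt, f.txt, h.txt} staged={a.txt, b.txt, c.txt, d.txt, e.txt, g.txt}
After op 27 (modify a.txt): modified={a.txt, e.txt, f.txt, h.txt} staged={a.txt, b.txt, c.txt, d.txt, e.txt, g.txt}
After op 28 (modify d.txt): modified={a.txt, d.txt, e.txt, f.txt, h.txt} staged={a.txt, b.txt, c.txt, d.txt, e.txt, g.txt}
After op 29 (git reset a.txt): modified={a.txt, d.txt, e.txt, f.txt, h.txt} staged={b.txt, c.txt, d.txt, e.txt, g.txt}
Final staged set: {b.txt, c.txt, d.txt, e.txt, g.txt} -> count=5

Answer: 5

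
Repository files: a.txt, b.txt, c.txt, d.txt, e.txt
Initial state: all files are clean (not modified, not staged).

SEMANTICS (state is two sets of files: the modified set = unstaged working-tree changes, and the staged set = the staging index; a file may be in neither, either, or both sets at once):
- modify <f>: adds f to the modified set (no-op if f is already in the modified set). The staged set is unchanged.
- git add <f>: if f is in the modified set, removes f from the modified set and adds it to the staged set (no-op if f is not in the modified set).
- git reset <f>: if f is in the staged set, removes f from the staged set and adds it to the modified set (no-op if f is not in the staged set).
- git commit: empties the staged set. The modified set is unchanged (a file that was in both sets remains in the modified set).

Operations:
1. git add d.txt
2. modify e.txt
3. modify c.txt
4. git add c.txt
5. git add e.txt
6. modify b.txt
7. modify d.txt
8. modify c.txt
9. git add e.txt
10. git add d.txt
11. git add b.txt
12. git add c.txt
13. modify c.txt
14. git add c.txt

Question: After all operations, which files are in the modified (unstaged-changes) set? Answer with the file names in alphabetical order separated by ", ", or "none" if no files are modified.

After op 1 (git add d.txt): modified={none} staged={none}
After op 2 (modify e.txt): modified={e.txt} staged={none}
After op 3 (modify c.txt): modified={c.txt, e.txt} staged={none}
After op 4 (git add c.txt): modified={e.txt} staged={c.txt}
After op 5 (git add e.txt): modified={none} staged={c.txt, e.txt}
After op 6 (modify b.txt): modified={b.txt} staged={c.txt, e.txt}
After op 7 (modify d.txt): modified={b.txt, d.txt} staged={c.txt, e.txt}
After op 8 (modify c.txt): modified={b.txt, c.txt, d.txt} staged={c.txt, e.txt}
After op 9 (git add e.txt): modified={b.txt, c.txt, d.txt} staged={c.txt, e.txt}
After op 10 (git add d.txt): modified={b.txt, c.txt} staged={c.txt, d.txt, e.txt}
After op 11 (git add b.txt): modified={c.txt} staged={b.txt, c.txt, d.txt, e.txt}
After op 12 (git add c.txt): modified={none} staged={b.txt, c.txt, d.txt, e.txt}
After op 13 (modify c.txt): modified={c.txt} staged={b.txt, c.txt, d.txt, e.txt}
After op 14 (git add c.txt): modified={none} staged={b.txt, c.txt, d.txt, e.txt}

Answer: none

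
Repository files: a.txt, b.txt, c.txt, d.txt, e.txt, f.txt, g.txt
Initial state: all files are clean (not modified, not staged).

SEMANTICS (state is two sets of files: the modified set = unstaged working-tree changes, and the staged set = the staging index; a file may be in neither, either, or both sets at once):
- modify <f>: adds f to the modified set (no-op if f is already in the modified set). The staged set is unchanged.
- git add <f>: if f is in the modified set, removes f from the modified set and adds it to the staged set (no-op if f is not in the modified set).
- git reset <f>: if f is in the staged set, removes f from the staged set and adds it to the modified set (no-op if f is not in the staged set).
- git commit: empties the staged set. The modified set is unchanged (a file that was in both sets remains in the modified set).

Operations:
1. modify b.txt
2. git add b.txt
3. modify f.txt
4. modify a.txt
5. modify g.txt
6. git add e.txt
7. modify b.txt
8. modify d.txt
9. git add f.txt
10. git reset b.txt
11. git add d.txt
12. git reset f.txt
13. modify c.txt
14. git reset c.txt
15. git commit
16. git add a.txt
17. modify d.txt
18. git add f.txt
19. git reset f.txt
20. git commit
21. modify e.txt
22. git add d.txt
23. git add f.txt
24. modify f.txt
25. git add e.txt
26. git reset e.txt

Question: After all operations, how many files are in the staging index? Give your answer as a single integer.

Answer: 2

Derivation:
After op 1 (modify b.txt): modified={b.txt} staged={none}
After op 2 (git add b.txt): modified={none} staged={b.txt}
After op 3 (modify f.txt): modified={f.txt} staged={b.txt}
After op 4 (modify a.txt): modified={a.txt, f.txt} staged={b.txt}
After op 5 (modify g.txt): modified={a.txt, f.txt, g.txt} staged={b.txt}
After op 6 (git add e.txt): modified={a.txt, f.txt, g.txt} staged={b.txt}
After op 7 (modify b.txt): modified={a.txt, b.txt, f.txt, g.txt} staged={b.txt}
After op 8 (modify d.txt): modified={a.txt, b.txt, d.txt, f.txt, g.txt} staged={b.txt}
After op 9 (git add f.txt): modified={a.txt, b.txt, d.txt, g.txt} staged={b.txt, f.txt}
After op 10 (git reset b.txt): modified={a.txt, b.txt, d.txt, g.txt} staged={f.txt}
After op 11 (git add d.txt): modified={a.txt, b.txt, g.txt} staged={d.txt, f.txt}
After op 12 (git reset f.txt): modified={a.txt, b.txt, f.txt, g.txt} staged={d.txt}
After op 13 (modify c.txt): modified={a.txt, b.txt, c.txt, f.txt, g.txt} staged={d.txt}
After op 14 (git reset c.txt): modified={a.txt, b.txt, c.txt, f.txt, g.txt} staged={d.txt}
After op 15 (git commit): modified={a.txt, b.txt, c.txt, f.txt, g.txt} staged={none}
After op 16 (git add a.txt): modified={b.txt, c.txt, f.txt, g.txt} staged={a.txt}
After op 17 (modify d.txt): modified={b.txt, c.txt, d.txt, f.txt, g.txt} staged={a.txt}
After op 18 (git add f.txt): modified={b.txt, c.txt, d.txt, g.txt} staged={a.txt, f.txt}
After op 19 (git reset f.txt): modified={b.txt, c.txt, d.txt, f.txt, g.txt} staged={a.txt}
After op 20 (git commit): modified={b.txt, c.txt, d.txt, f.txt, g.txt} staged={none}
After op 21 (modify e.txt): modified={b.txt, c.txt, d.txt, e.txt, f.txt, g.txt} staged={none}
After op 22 (git add d.txt): modified={b.txt, c.txt, e.txt, f.txt, g.txt} staged={d.txt}
After op 23 (git add f.txt): modified={b.txt, c.txt, e.txt, g.txt} staged={d.txt, f.txt}
After op 24 (modify f.txt): modified={b.txt, c.txt, e.txt, f.txt, g.txt} staged={d.txt, f.txt}
After op 25 (git add e.txt): modified={b.txt, c.txt, f.txt, g.txt} staged={d.txt, e.txt, f.txt}
After op 26 (git reset e.txt): modified={b.txt, c.txt, e.txt, f.txt, g.txt} staged={d.txt, f.txt}
Final staged set: {d.txt, f.txt} -> count=2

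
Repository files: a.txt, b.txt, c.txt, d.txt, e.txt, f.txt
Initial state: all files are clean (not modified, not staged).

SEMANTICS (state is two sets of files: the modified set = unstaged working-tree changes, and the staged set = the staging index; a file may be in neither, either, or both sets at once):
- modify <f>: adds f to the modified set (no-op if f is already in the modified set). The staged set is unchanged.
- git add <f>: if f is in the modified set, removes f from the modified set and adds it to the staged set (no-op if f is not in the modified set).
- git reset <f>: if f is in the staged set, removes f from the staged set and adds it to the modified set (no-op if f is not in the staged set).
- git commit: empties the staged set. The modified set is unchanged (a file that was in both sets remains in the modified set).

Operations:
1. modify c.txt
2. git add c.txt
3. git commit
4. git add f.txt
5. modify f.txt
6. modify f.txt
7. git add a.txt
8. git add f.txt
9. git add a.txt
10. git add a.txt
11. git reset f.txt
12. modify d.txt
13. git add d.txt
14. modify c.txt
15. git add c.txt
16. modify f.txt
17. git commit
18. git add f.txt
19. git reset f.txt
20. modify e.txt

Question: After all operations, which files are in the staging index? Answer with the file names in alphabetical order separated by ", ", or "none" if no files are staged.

Answer: none

Derivation:
After op 1 (modify c.txt): modified={c.txt} staged={none}
After op 2 (git add c.txt): modified={none} staged={c.txt}
After op 3 (git commit): modified={none} staged={none}
After op 4 (git add f.txt): modified={none} staged={none}
After op 5 (modify f.txt): modified={f.txt} staged={none}
After op 6 (modify f.txt): modified={f.txt} staged={none}
After op 7 (git add a.txt): modified={f.txt} staged={none}
After op 8 (git add f.txt): modified={none} staged={f.txt}
After op 9 (git add a.txt): modified={none} staged={f.txt}
After op 10 (git add a.txt): modified={none} staged={f.txt}
After op 11 (git reset f.txt): modified={f.txt} staged={none}
After op 12 (modify d.txt): modified={d.txt, f.txt} staged={none}
After op 13 (git add d.txt): modified={f.txt} staged={d.txt}
After op 14 (modify c.txt): modified={c.txt, f.txt} staged={d.txt}
After op 15 (git add c.txt): modified={f.txt} staged={c.txt, d.txt}
After op 16 (modify f.txt): modified={f.txt} staged={c.txt, d.txt}
After op 17 (git commit): modified={f.txt} staged={none}
After op 18 (git add f.txt): modified={none} staged={f.txt}
After op 19 (git reset f.txt): modified={f.txt} staged={none}
After op 20 (modify e.txt): modified={e.txt, f.txt} staged={none}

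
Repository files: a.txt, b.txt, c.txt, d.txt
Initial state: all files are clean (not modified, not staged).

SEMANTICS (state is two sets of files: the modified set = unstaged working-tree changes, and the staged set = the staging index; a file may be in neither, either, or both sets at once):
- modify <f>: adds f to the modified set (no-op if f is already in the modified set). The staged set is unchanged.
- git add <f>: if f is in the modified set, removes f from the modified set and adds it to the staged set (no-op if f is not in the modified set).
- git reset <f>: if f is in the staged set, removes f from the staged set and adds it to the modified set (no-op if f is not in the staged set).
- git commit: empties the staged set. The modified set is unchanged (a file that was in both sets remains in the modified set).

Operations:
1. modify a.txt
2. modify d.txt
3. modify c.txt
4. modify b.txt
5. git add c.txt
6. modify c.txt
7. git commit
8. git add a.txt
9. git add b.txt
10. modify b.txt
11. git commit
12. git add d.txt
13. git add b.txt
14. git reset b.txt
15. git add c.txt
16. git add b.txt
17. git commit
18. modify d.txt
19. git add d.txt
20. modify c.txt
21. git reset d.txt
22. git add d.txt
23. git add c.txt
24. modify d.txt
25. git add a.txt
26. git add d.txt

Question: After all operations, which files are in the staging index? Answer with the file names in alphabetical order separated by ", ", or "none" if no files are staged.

After op 1 (modify a.txt): modified={a.txt} staged={none}
After op 2 (modify d.txt): modified={a.txt, d.txt} staged={none}
After op 3 (modify c.txt): modified={a.txt, c.txt, d.txt} staged={none}
After op 4 (modify b.txt): modified={a.txt, b.txt, c.txt, d.txt} staged={none}
After op 5 (git add c.txt): modified={a.txt, b.txt, d.txt} staged={c.txt}
After op 6 (modify c.txt): modified={a.txt, b.txt, c.txt, d.txt} staged={c.txt}
After op 7 (git commit): modified={a.txt, b.txt, c.txt, d.txt} staged={none}
After op 8 (git add a.txt): modified={b.txt, c.txt, d.txt} staged={a.txt}
After op 9 (git add b.txt): modified={c.txt, d.txt} staged={a.txt, b.txt}
After op 10 (modify b.txt): modified={b.txt, c.txt, d.txt} staged={a.txt, b.txt}
After op 11 (git commit): modified={b.txt, c.txt, d.txt} staged={none}
After op 12 (git add d.txt): modified={b.txt, c.txt} staged={d.txt}
After op 13 (git add b.txt): modified={c.txt} staged={b.txt, d.txt}
After op 14 (git reset b.txt): modified={b.txt, c.txt} staged={d.txt}
After op 15 (git add c.txt): modified={b.txt} staged={c.txt, d.txt}
After op 16 (git add b.txt): modified={none} staged={b.txt, c.txt, d.txt}
After op 17 (git commit): modified={none} staged={none}
After op 18 (modify d.txt): modified={d.txt} staged={none}
After op 19 (git add d.txt): modified={none} staged={d.txt}
After op 20 (modify c.txt): modified={c.txt} staged={d.txt}
After op 21 (git reset d.txt): modified={c.txt, d.txt} staged={none}
After op 22 (git add d.txt): modified={c.txt} staged={d.txt}
After op 23 (git add c.txt): modified={none} staged={c.txt, d.txt}
After op 24 (modify d.txt): modified={d.txt} staged={c.txt, d.txt}
After op 25 (git add a.txt): modified={d.txt} staged={c.txt, d.txt}
After op 26 (git add d.txt): modified={none} staged={c.txt, d.txt}

Answer: c.txt, d.txt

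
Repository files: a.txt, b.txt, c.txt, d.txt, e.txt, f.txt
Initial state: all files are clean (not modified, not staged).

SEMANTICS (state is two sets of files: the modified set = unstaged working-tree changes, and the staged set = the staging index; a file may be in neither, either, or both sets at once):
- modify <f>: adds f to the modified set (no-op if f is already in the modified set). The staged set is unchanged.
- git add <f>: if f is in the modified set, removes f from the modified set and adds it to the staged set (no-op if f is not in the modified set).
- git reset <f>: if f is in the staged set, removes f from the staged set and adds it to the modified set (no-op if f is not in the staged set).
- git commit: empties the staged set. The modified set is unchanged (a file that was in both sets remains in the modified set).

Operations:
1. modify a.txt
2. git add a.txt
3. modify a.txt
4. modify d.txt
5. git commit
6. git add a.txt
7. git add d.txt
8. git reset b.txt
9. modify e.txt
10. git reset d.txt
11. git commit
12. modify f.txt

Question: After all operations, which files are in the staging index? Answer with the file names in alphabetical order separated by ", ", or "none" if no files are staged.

After op 1 (modify a.txt): modified={a.txt} staged={none}
After op 2 (git add a.txt): modified={none} staged={a.txt}
After op 3 (modify a.txt): modified={a.txt} staged={a.txt}
After op 4 (modify d.txt): modified={a.txt, d.txt} staged={a.txt}
After op 5 (git commit): modified={a.txt, d.txt} staged={none}
After op 6 (git add a.txt): modified={d.txt} staged={a.txt}
After op 7 (git add d.txt): modified={none} staged={a.txt, d.txt}
After op 8 (git reset b.txt): modified={none} staged={a.txt, d.txt}
After op 9 (modify e.txt): modified={e.txt} staged={a.txt, d.txt}
After op 10 (git reset d.txt): modified={d.txt, e.txt} staged={a.txt}
After op 11 (git commit): modified={d.txt, e.txt} staged={none}
After op 12 (modify f.txt): modified={d.txt, e.txt, f.txt} staged={none}

Answer: none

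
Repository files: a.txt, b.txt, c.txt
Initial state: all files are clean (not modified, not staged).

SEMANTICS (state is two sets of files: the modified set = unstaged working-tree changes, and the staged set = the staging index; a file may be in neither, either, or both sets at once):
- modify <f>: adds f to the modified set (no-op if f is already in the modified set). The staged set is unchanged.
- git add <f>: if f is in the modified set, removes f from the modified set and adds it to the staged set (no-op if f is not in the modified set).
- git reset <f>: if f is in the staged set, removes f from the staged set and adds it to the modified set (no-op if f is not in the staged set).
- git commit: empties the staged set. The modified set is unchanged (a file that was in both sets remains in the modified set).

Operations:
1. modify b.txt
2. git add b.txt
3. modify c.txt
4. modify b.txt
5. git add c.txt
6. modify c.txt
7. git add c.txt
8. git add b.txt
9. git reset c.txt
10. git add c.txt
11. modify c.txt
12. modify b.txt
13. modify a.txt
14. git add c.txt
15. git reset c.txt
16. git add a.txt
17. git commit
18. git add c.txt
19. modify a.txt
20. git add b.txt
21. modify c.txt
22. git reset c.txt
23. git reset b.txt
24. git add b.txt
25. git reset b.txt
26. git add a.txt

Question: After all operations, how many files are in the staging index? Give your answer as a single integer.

Answer: 1

Derivation:
After op 1 (modify b.txt): modified={b.txt} staged={none}
After op 2 (git add b.txt): modified={none} staged={b.txt}
After op 3 (modify c.txt): modified={c.txt} staged={b.txt}
After op 4 (modify b.txt): modified={b.txt, c.txt} staged={b.txt}
After op 5 (git add c.txt): modified={b.txt} staged={b.txt, c.txt}
After op 6 (modify c.txt): modified={b.txt, c.txt} staged={b.txt, c.txt}
After op 7 (git add c.txt): modified={b.txt} staged={b.txt, c.txt}
After op 8 (git add b.txt): modified={none} staged={b.txt, c.txt}
After op 9 (git reset c.txt): modified={c.txt} staged={b.txt}
After op 10 (git add c.txt): modified={none} staged={b.txt, c.txt}
After op 11 (modify c.txt): modified={c.txt} staged={b.txt, c.txt}
After op 12 (modify b.txt): modified={b.txt, c.txt} staged={b.txt, c.txt}
After op 13 (modify a.txt): modified={a.txt, b.txt, c.txt} staged={b.txt, c.txt}
After op 14 (git add c.txt): modified={a.txt, b.txt} staged={b.txt, c.txt}
After op 15 (git reset c.txt): modified={a.txt, b.txt, c.txt} staged={b.txt}
After op 16 (git add a.txt): modified={b.txt, c.txt} staged={a.txt, b.txt}
After op 17 (git commit): modified={b.txt, c.txt} staged={none}
After op 18 (git add c.txt): modified={b.txt} staged={c.txt}
After op 19 (modify a.txt): modified={a.txt, b.txt} staged={c.txt}
After op 20 (git add b.txt): modified={a.txt} staged={b.txt, c.txt}
After op 21 (modify c.txt): modified={a.txt, c.txt} staged={b.txt, c.txt}
After op 22 (git reset c.txt): modified={a.txt, c.txt} staged={b.txt}
After op 23 (git reset b.txt): modified={a.txt, b.txt, c.txt} staged={none}
After op 24 (git add b.txt): modified={a.txt, c.txt} staged={b.txt}
After op 25 (git reset b.txt): modified={a.txt, b.txt, c.txt} staged={none}
After op 26 (git add a.txt): modified={b.txt, c.txt} staged={a.txt}
Final staged set: {a.txt} -> count=1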